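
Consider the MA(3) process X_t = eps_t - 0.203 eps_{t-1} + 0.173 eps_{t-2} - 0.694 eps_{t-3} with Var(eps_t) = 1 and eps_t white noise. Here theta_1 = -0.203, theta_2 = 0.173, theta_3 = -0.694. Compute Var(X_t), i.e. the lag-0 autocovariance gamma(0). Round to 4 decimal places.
\gamma(0) = 1.5528

For an MA(q) process X_t = eps_t + sum_i theta_i eps_{t-i} with
Var(eps_t) = sigma^2, the variance is
  gamma(0) = sigma^2 * (1 + sum_i theta_i^2).
  sum_i theta_i^2 = (-0.203)^2 + (0.173)^2 + (-0.694)^2 = 0.041209 + 0.029929 + 0.481636 = 0.552774.
  gamma(0) = 1 * (1 + 0.552774) = 1 * 1.552774 = 1.552774, which rounds to 1.5528.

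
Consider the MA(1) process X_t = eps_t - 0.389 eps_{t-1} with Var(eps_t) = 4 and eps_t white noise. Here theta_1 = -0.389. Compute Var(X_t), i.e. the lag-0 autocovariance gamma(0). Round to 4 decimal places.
\gamma(0) = 4.6053

For an MA(q) process X_t = eps_t + sum_i theta_i eps_{t-i} with
Var(eps_t) = sigma^2, the variance is
  gamma(0) = sigma^2 * (1 + sum_i theta_i^2).
  sum_i theta_i^2 = (-0.389)^2 = 0.151321.
  gamma(0) = 4 * (1 + 0.151321) = 4 * 1.151321 = 4.605284, which rounds to 4.6053.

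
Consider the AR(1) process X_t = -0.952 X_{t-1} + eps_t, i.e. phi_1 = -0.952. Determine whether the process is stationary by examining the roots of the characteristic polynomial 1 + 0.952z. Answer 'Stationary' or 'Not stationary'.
\text{Stationary}

The AR(p) characteristic polynomial is P(z) = 1 + 0.952z.
Stationarity requires all roots to lie outside the unit circle, i.e. |z| > 1 for every root.
This is linear in z: 1 + (0.952) z = 0  =>  z = -1/(0.952) = -1.05042,  |z| = 1.05042.
Moduli of all roots: 1.0504.
All moduli strictly greater than 1? Yes.
Verdict: Stationary.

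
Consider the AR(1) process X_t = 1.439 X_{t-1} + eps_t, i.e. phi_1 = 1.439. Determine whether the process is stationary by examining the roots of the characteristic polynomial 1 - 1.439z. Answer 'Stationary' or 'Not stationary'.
\text{Not stationary}

The AR(p) characteristic polynomial is P(z) = 1 - 1.439z.
Stationarity requires all roots to lie outside the unit circle, i.e. |z| > 1 for every root.
This is linear in z: 1 + (-1.439) z = 0  =>  z = -1/(-1.439) = 0.694927,  |z| = 0.694927.
Moduli of all roots: 0.6949.
All moduli strictly greater than 1? No.
Verdict: Not stationary.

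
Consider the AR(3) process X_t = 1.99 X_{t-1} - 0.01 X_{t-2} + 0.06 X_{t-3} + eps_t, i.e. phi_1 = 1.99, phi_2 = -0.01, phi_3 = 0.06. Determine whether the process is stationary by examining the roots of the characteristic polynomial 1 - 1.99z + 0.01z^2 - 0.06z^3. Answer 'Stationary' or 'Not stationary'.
\text{Not stationary}

The AR(p) characteristic polynomial is P(z) = 1 - 1.99z + 0.01z^2 - 0.06z^3.
Stationarity requires all roots to lie outside the unit circle, i.e. |z| > 1 for every root.
Degree 3: look for a simple real root z0 first, then factor out (1 - z/z0) and solve the remaining quadratic.
Testing z0 = 0.5: P(0.5) = 1 + (-1.99)(0.5) + (0.01)(0.5)^2 + (-0.06)(0.5)^3
  = 1 + (-0.995) + (0.0025) + (-0.0075) = 0.  So z_0 = 0.5 is a root, |z_0| = 0.5.
Divide out the factor (1 - 2 z) = (1 - z/z0) (since 1/z0 = 2):
  P(z) = (1 - 2 z)(1 + (0.01) z + (0.03) z^2)
  [check: z-coef 0.01 - (2) = -1.99; z^2-coef 0.03 - (2)(0.01) = 0.01; z^3-coef -(2)(0.03) = -0.06.]
Remaining roots from the quadratic factor 1 + (0.01) z + (0.03) z^2:
  Set 1 + (0.01) z + (0.03) z^2 = 0, i.e. a z^2 + b z + c = 0 with a = 0.03, b = 0.01, c = 1.
  Discriminant D = b^2 - 4ac = (0.01)^2 - 4*(0.03)*1 = 0.0001 - (0.12) = -0.1199.
  D < 0, so the roots are the complex-conjugate pair z = (-b +/- i sqrt(-D)) / (2a) = -0.1667 +/- 5.7711i.
  For a conjugate pair |z|^2 = z * conj(z) = (product of roots) = c/a = 1/(0.03) = 33.333333, so |z| = sqrt(33.333333) = 5.7735 for both roots.
Moduli of all roots: 0.5000, 5.7735, 5.7735.
All moduli strictly greater than 1? No.
Verdict: Not stationary.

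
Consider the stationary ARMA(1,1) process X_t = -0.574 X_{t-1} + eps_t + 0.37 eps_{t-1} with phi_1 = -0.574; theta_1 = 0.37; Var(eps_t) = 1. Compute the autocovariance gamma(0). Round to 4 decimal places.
\gamma(0) = 1.0621

Multiply the model equation by X_{t-k} and take expectations. With theta_0 = psi_0 = 1 and psi_j the MA(infinity) weights, this gives
  gamma(k) - sum_i phi_i gamma(k-i) = c_k,
  c_k = sigma^2 * sum_{j=k..q} theta_j psi_{j-k}   (c_k = 0 for k > q),
using gamma(-m) = gamma(m).
psi-weights needed (psi_j = theta_j + sum_i phi_i psi_{j-i}):
  psi_1 = theta_1 + phi_1 = 0.37 + (-0.574) = -0.204
Right-hand sides:
  c_0 = sigma^2 (1 + theta_1 psi_1) = 1 * (1 + (0.37)(-0.204)) = 1 * 0.92452 = 0.92452
  c_1 = sigma^2 theta_1 = 1 * (0.37) = 0.37
  c_2 = 0
Equations for k = 0 and k = 1 (AR order 1):
  gamma(0) = phi_1 gamma(1) + c_0
  gamma(1) = phi_1 gamma(0) + c_1
Substituting the second into the first: gamma(0) (1 - phi_1^2) = c_0 + phi_1 c_1, so
  gamma(0) = (c_0 + phi_1 c_1) / (1 - phi_1^2) = (0.92452 + (-0.574)(0.37)) / (1 - (-0.574)^2) = 0.71214 / 0.670524 = 1.062065.
Therefore gamma(0) = 1.0621 (to 4 decimal places).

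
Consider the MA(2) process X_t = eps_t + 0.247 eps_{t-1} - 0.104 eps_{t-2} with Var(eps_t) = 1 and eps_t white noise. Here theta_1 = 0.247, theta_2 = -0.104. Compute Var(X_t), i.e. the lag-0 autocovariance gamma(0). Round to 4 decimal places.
\gamma(0) = 1.0718

For an MA(q) process X_t = eps_t + sum_i theta_i eps_{t-i} with
Var(eps_t) = sigma^2, the variance is
  gamma(0) = sigma^2 * (1 + sum_i theta_i^2).
  sum_i theta_i^2 = (0.247)^2 + (-0.104)^2 = 0.061009 + 0.010816 = 0.071825.
  gamma(0) = 1 * (1 + 0.071825) = 1 * 1.071825 = 1.071825, which rounds to 1.0718.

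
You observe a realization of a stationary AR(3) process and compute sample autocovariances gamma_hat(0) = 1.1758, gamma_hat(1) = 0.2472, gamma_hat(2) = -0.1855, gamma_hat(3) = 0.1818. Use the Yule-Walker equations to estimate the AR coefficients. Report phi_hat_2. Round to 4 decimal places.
\hat\phi_{2} = -0.2780

The Yule-Walker equations for an AR(p) process read, in matrix form,
  Gamma_p phi = r_p,   with   (Gamma_p)_{ij} = gamma(|i - j|),
                       (r_p)_i = gamma(i),   i,j = 1..p.
Substitute the sample gammas (Toeplitz matrix and right-hand side of size 3):
  Gamma_p = [[1.1758, 0.2472, -0.1855], [0.2472, 1.1758, 0.2472], [-0.1855, 0.2472, 1.1758]]
  r_p     = [0.2472, -0.1855, 0.1818]
Written out (R1..R3):
  (R1) 1.1758 phi_1 + 0.2472 phi_2 - 0.1855 phi_3 = 0.2472
  (R2) 0.2472 phi_1 + 1.1758 phi_2 + 0.2472 phi_3 = -0.1855
  (R3) -0.1855 phi_1 + 0.2472 phi_2 + 1.1758 phi_3 = 0.1818
Gaussian elimination:
  R2 <- R2 - (0.2472/1.1758) R1 = R2 - (0.21024) R1:  1.123829 phi_2 + 0.286199 phi_3 = -0.237471
  R3 <- R3 - (-0.1855/1.1758) R1 = R3 - (-0.157765) R1:  0.286199 phi_2 + 1.146535 phi_3 = 0.220799
  R3 <- R3 - (0.286199/1.123829) R2 = R3 - (0.254665) R2:  1.07365 phi_3 = 0.281275
Back-substitution:
  phi_hat_3 = 0.281275 / 1.07365 = 0.26198
  phi_hat_2 = (-0.237471 - (0.286199)(0.26198)) / 1.123829 = -0.278023
  phi_hat_1 = (0.2472 - (0.2472)(-0.278023) - (-0.1855)(0.26198)) / 1.1758 = 0.310023
So phi_hat = [0.3100, -0.2780, 0.2620].
Therefore phi_hat_2 = -0.2780.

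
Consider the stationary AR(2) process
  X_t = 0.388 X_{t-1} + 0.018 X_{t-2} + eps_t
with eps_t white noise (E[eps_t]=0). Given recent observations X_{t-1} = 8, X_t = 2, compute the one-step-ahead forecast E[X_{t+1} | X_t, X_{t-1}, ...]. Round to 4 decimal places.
E[X_{t+1} \mid \mathcal F_t] = 0.9200

For an AR(p) model X_t = c + sum_i phi_i X_{t-i} + eps_t, the
one-step-ahead conditional mean is
  E[X_{t+1} | X_t, ...] = c + sum_i phi_i X_{t+1-i}.
Substitute known values:
  E[X_{t+1} | ...] = (0.388) * (2) + (0.018) * (8)
                   = 0.9200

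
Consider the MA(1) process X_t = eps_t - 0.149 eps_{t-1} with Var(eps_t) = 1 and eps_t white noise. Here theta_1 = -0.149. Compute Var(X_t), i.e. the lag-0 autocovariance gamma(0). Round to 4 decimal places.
\gamma(0) = 1.0222

For an MA(q) process X_t = eps_t + sum_i theta_i eps_{t-i} with
Var(eps_t) = sigma^2, the variance is
  gamma(0) = sigma^2 * (1 + sum_i theta_i^2).
  sum_i theta_i^2 = (-0.149)^2 = 0.022201.
  gamma(0) = 1 * (1 + 0.022201) = 1 * 1.022201 = 1.022201, which rounds to 1.0222.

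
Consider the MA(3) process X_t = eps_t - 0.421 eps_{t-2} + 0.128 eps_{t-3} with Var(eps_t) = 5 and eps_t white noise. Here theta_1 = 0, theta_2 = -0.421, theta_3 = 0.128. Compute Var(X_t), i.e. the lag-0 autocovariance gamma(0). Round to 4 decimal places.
\gamma(0) = 5.9681

For an MA(q) process X_t = eps_t + sum_i theta_i eps_{t-i} with
Var(eps_t) = sigma^2, the variance is
  gamma(0) = sigma^2 * (1 + sum_i theta_i^2).
  sum_i theta_i^2 = (0)^2 + (-0.421)^2 + (0.128)^2 = 0 + 0.177241 + 0.016384 = 0.193625.
  gamma(0) = 5 * (1 + 0.193625) = 5 * 1.193625 = 5.968125, which rounds to 5.9681.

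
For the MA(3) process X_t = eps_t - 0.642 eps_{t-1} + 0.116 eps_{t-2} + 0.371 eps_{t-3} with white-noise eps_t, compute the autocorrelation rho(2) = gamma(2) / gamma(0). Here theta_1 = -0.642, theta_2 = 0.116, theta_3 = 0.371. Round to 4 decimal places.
\rho(2) = -0.0782

For an MA(q) process with theta_0 = 1, the autocovariance is
  gamma(k) = sigma^2 * sum_{i=0..q-k} theta_i * theta_{i+k},
and rho(k) = gamma(k) / gamma(0). Sigma^2 cancels.
  numerator   = (1)*(0.116) + (-0.642)*(0.371) = -0.122182.
  denominator = (1)^2 + (-0.642)^2 + (0.116)^2 + (0.371)^2 = 1.563261.
  rho(2) = -0.122182 / 1.563261 = -0.0782.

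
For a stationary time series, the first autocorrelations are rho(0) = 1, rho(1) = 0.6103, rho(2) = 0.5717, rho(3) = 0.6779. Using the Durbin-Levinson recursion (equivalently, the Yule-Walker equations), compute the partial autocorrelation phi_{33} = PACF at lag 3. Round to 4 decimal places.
\phi_{33} = 0.4360

The PACF at lag k is phi_{kk}, the last component of the solution
to the Yule-Walker system G_k phi = r_k where
  (G_k)_{ij} = rho(|i - j|), (r_k)_i = rho(i), i,j = 1..k.
Equivalently, Durbin-Levinson gives phi_{kk} iteratively:
  phi_{11} = rho(1)
  phi_{kk} = [rho(k) - sum_{j=1..k-1} phi_{k-1,j} rho(k-j)]
            / [1 - sum_{j=1..k-1} phi_{k-1,j} rho(j)],
  phi_{k,j} = phi_{k-1,j} - phi_{kk} phi_{k-1,k-j},  j = 1..k-1.
Step k = 1:
  phi_11 = rho(1) = 0.6103.
Step k = 2:
  phi_22 = [rho(2) - phi_11 rho(1)] / [1 - phi_11 rho(1)] = [0.5717 - (0.6103)(0.6103)] / [1 - (0.6103)(0.6103)]
         = 0.19923391 / 0.62753391 = 0.317487.
  Update: phi_21 = phi_11 - phi_22 phi_11 = 0.6103 - (0.317487)(0.6103) = 0.416538.
Step k = 3:
  phi_33 = [rho(3) - phi_21 rho(2) - phi_22 rho(1)] / [1 - phi_21 rho(1) - phi_22 rho(2)]
    numerator   = 0.6779 - (0.416538)(0.5717) - (0.317487)(0.6103) = 0.24600307
    denominator = 1 - (0.416538)(0.6103) - (0.317487)(0.5717) = 0.56427972
  phi_33 = 0.24600307 / 0.56427972 = 0.436.
Therefore phi_{33} = 0.4360.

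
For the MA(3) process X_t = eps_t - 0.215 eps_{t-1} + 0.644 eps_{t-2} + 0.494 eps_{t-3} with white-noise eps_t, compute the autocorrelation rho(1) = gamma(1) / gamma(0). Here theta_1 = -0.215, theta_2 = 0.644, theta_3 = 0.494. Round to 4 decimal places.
\rho(1) = -0.0207

For an MA(q) process with theta_0 = 1, the autocovariance is
  gamma(k) = sigma^2 * sum_{i=0..q-k} theta_i * theta_{i+k},
and rho(k) = gamma(k) / gamma(0). Sigma^2 cancels.
  numerator   = (1)*(-0.215) + (-0.215)*(0.644) + (0.644)*(0.494) = -0.035324.
  denominator = (1)^2 + (-0.215)^2 + (0.644)^2 + (0.494)^2 = 1.704997.
  rho(1) = -0.035324 / 1.704997 = -0.0207.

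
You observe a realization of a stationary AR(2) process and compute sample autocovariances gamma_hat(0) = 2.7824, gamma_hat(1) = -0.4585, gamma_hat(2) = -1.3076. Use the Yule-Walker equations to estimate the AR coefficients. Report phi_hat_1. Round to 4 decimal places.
\hat\phi_{1} = -0.2490

The Yule-Walker equations for an AR(p) process read, in matrix form,
  Gamma_p phi = r_p,   with   (Gamma_p)_{ij} = gamma(|i - j|),
                       (r_p)_i = gamma(i),   i,j = 1..p.
Substitute the sample gammas (Toeplitz matrix and right-hand side of size 2):
  Gamma_p = [[2.7824, -0.4585], [-0.4585, 2.7824]]
  r_p     = [-0.4585, -1.3076]
Written out:
  2.7824 phi_1 - 0.4585 phi_2 = -0.4585
  -0.4585 phi_1 + 2.7824 phi_2 = -1.3076
Solve by Cramer's rule:
  det = gamma(0)^2 - gamma(1)^2 = (2.7824)^2 - (-0.4585)^2 = 7.74174976 - 0.21022225 = 7.53152751
  phi_hat_1 = [gamma(1) gamma(0) - gamma(1) gamma(2)] / det = [(-0.4585)(2.7824) - (-0.4585)(-1.3076)] / 7.53152751 = -1.875265 / 7.53152751 = -0.249
  phi_hat_2 = [gamma(0) gamma(2) - gamma(1)^2] / det = [(2.7824)(-1.3076) - (-0.4585)^2] / 7.53152751 = -3.84848849 / 7.53152751 = -0.511
So phi_hat = [-0.2490, -0.5110].
Therefore phi_hat_1 = -0.2490.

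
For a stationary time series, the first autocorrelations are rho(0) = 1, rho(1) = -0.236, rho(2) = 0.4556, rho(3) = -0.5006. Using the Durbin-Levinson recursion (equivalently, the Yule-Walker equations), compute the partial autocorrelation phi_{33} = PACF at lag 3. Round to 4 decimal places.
\phi_{33} = -0.4370

The PACF at lag k is phi_{kk}, the last component of the solution
to the Yule-Walker system G_k phi = r_k where
  (G_k)_{ij} = rho(|i - j|), (r_k)_i = rho(i), i,j = 1..k.
Equivalently, Durbin-Levinson gives phi_{kk} iteratively:
  phi_{11} = rho(1)
  phi_{kk} = [rho(k) - sum_{j=1..k-1} phi_{k-1,j} rho(k-j)]
            / [1 - sum_{j=1..k-1} phi_{k-1,j} rho(j)],
  phi_{k,j} = phi_{k-1,j} - phi_{kk} phi_{k-1,k-j},  j = 1..k-1.
Step k = 1:
  phi_11 = rho(1) = -0.236.
Step k = 2:
  phi_22 = [rho(2) - phi_11 rho(1)] / [1 - phi_11 rho(1)] = [0.4556 - (-0.236)(-0.236)] / [1 - (-0.236)(-0.236)]
         = 0.399904 / 0.944304 = 0.423491.
  Update: phi_21 = phi_11 - phi_22 phi_11 = -0.236 - (0.423491)(-0.236) = -0.136056.
Step k = 3:
  phi_33 = [rho(3) - phi_21 rho(2) - phi_22 rho(1)] / [1 - phi_21 rho(1) - phi_22 rho(2)]
    numerator   = -0.5006 - (-0.136056)(0.4556) - (0.423491)(-0.236) = -0.33866899
    denominator = 1 - (-0.136056)(-0.236) - (0.423491)(0.4556) = 0.77494836
  phi_33 = -0.33866899 / 0.77494836 = -0.437.
Therefore phi_{33} = -0.4370.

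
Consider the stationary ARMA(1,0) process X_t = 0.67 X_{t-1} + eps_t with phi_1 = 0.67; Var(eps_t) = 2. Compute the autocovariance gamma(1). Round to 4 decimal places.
\gamma(1) = 2.4315

Multiply the model equation by X_{t-k} and take expectations. With theta_0 = psi_0 = 1 and psi_j the MA(infinity) weights, this gives
  gamma(k) - sum_i phi_i gamma(k-i) = c_k,
  c_k = sigma^2 * sum_{j=k..q} theta_j psi_{j-k}   (c_k = 0 for k > q),
using gamma(-m) = gamma(m).
Pure AR (q = 0): c_0 = sigma^2 = 2, c_k = 0 for k >= 1.
Equations for k = 0 and k = 1 (AR order 1):
  gamma(0) = phi_1 gamma(1) + c_0
  gamma(1) = phi_1 gamma(0) + c_1
Substituting the second into the first: gamma(0) (1 - phi_1^2) = c_0 + phi_1 c_1, so
  gamma(0) = c_0 / (1 - phi_1^2) = 2 / (1 - (0.67)^2) = 2 / 0.5511 = 3.629105.
  gamma(1) = phi_1 gamma(0) = (0.67)(3.629105) = 2.431501.
Therefore gamma(1) = 2.4315 (to 4 decimal places).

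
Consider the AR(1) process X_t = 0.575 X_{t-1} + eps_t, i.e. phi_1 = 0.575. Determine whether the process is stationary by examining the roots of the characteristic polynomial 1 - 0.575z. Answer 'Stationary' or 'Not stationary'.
\text{Stationary}

The AR(p) characteristic polynomial is P(z) = 1 - 0.575z.
Stationarity requires all roots to lie outside the unit circle, i.e. |z| > 1 for every root.
This is linear in z: 1 + (-0.575) z = 0  =>  z = -1/(-0.575) = 1.73913,  |z| = 1.73913.
Moduli of all roots: 1.7391.
All moduli strictly greater than 1? Yes.
Verdict: Stationary.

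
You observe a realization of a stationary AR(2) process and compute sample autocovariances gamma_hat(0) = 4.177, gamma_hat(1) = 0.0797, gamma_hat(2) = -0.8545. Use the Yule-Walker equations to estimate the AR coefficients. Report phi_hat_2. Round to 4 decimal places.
\hat\phi_{2} = -0.2050

The Yule-Walker equations for an AR(p) process read, in matrix form,
  Gamma_p phi = r_p,   with   (Gamma_p)_{ij} = gamma(|i - j|),
                       (r_p)_i = gamma(i),   i,j = 1..p.
Substitute the sample gammas (Toeplitz matrix and right-hand side of size 2):
  Gamma_p = [[4.177, 0.0797], [0.0797, 4.177]]
  r_p     = [0.0797, -0.8545]
Written out:
  4.177 phi_1 + 0.0797 phi_2 = 0.0797
  0.0797 phi_1 + 4.177 phi_2 = -0.8545
Solve by Cramer's rule:
  det = gamma(0)^2 - gamma(1)^2 = (4.177)^2 - (0.0797)^2 = 17.447329 - 0.00635209 = 17.44097691
  phi_hat_1 = [gamma(1) gamma(0) - gamma(1) gamma(2)] / det = [(0.0797)(4.177) - (0.0797)(-0.8545)] / 17.44097691 = 0.40101055 / 17.44097691 = 0.023
  phi_hat_2 = [gamma(0) gamma(2) - gamma(1)^2] / det = [(4.177)(-0.8545) - (0.0797)^2] / 17.44097691 = -3.57559859 / 17.44097691 = -0.205
So phi_hat = [0.0230, -0.2050].
Therefore phi_hat_2 = -0.2050.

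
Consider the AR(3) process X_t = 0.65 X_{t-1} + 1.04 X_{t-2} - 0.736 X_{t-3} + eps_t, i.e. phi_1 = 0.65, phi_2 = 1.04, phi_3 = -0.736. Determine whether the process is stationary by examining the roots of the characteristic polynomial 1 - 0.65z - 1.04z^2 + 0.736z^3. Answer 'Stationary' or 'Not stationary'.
\text{Not stationary}

The AR(p) characteristic polynomial is P(z) = 1 - 0.65z - 1.04z^2 + 0.736z^3.
Stationarity requires all roots to lie outside the unit circle, i.e. |z| > 1 for every root.
Degree 3: look for a simple real root z0 first, then factor out (1 - z/z0) and solve the remaining quadratic.
Testing z0 = 1.25: P(1.25) = 1 + (-0.65)(1.25) + (-1.04)(1.25)^2 + (0.736)(1.25)^3
  = 1 + (-0.8125) + (-1.625) + (1.4375) = 0.  So z_0 = 1.25 is a root, |z_0| = 1.25.
Divide out the factor (1 - 0.8 z) = (1 - z/z0) (since 1/z0 = 0.8):
  P(z) = (1 - 0.8 z)(1 + (0.15) z + (-0.92) z^2)
  [check: z-coef 0.15 - (0.8) = -0.65; z^2-coef -0.92 - (0.8)(0.15) = -1.04; z^3-coef -(0.8)(-0.92) = 0.736.]
Remaining roots from the quadratic factor 1 + (0.15) z + (-0.92) z^2:
  Set 1 + (0.15) z + (-0.92) z^2 = 0, i.e. a z^2 + b z + c = 0 with a = -0.92, b = 0.15, c = 1.
  Discriminant D = b^2 - 4ac = (0.15)^2 - 4*(-0.92)*1 = 0.0225 - (-3.68) = 3.7025.
  D >= 0, so the roots are real: z = (-b +/- sqrt(D)) / (2a) = (-0.15 +/- 1.924188) / (-1.84).
    z_1 = (-0.15 + 1.924188) / (-1.84) = -0.9642,   |z_1| = 0.9642.
    z_2 = (-0.15 - 1.924188) / (-1.84) = 1.1273,   |z_2| = 1.1273.
Moduli of all roots: 1.2500, 0.9642, 1.1273.
All moduli strictly greater than 1? No.
Verdict: Not stationary.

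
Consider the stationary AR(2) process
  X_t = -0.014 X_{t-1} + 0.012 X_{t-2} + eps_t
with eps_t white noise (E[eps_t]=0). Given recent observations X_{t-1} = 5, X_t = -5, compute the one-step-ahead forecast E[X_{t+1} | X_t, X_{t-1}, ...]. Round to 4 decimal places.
E[X_{t+1} \mid \mathcal F_t] = 0.1300

For an AR(p) model X_t = c + sum_i phi_i X_{t-i} + eps_t, the
one-step-ahead conditional mean is
  E[X_{t+1} | X_t, ...] = c + sum_i phi_i X_{t+1-i}.
Substitute known values:
  E[X_{t+1} | ...] = (-0.014) * (-5) + (0.012) * (5)
                   = 0.1300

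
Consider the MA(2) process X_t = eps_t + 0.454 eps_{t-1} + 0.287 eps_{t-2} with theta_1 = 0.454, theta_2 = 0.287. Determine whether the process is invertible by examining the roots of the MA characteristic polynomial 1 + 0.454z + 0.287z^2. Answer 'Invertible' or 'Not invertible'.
\text{Invertible}

The MA(q) characteristic polynomial is P(z) = 1 + 0.454z + 0.287z^2.
Invertibility requires all roots to lie outside the unit circle, i.e. |z| > 1 for every root.
Set 1 + (0.454) z + (0.287) z^2 = 0, i.e. a z^2 + b z + c = 0 with a = 0.287, b = 0.454, c = 1.
Discriminant D = b^2 - 4ac = (0.454)^2 - 4*(0.287)*1 = 0.206116 - (1.148) = -0.941884.
D < 0, so the roots are the complex-conjugate pair z = (-b +/- i sqrt(-D)) / (2a) = -0.7909 +/- 1.6908i.
For a conjugate pair |z|^2 = z * conj(z) = (product of roots) = c/a = 1/(0.287) = 3.484321, so |z| = sqrt(3.484321) = 1.8666 for both roots.
Moduli of all roots: 1.8666, 1.8666.
All moduli strictly greater than 1? Yes.
Verdict: Invertible.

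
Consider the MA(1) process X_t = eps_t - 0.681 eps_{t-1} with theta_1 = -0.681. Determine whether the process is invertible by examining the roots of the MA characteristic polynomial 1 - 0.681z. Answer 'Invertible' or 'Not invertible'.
\text{Invertible}

The MA(q) characteristic polynomial is P(z) = 1 - 0.681z.
Invertibility requires all roots to lie outside the unit circle, i.e. |z| > 1 for every root.
This is linear in z: 1 + (-0.681) z = 0  =>  z = -1/(-0.681) = 1.468429,  |z| = 1.468429.
Moduli of all roots: 1.4684.
All moduli strictly greater than 1? Yes.
Verdict: Invertible.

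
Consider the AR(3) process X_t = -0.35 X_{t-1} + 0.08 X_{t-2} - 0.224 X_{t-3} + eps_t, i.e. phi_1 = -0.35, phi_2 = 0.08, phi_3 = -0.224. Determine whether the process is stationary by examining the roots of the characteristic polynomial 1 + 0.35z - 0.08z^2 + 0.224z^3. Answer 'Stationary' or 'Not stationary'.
\text{Stationary}

The AR(p) characteristic polynomial is P(z) = 1 + 0.35z - 0.08z^2 + 0.224z^3.
Stationarity requires all roots to lie outside the unit circle, i.e. |z| > 1 for every root.
Degree 3: look for a simple real root z0 first, then factor out (1 - z/z0) and solve the remaining quadratic.
Testing z0 = -1.25: P(-1.25) = 1 + (0.35)(-1.25) + (-0.08)(-1.25)^2 + (0.224)(-1.25)^3
  = 1 + (-0.4375) + (-0.125) + (-0.4375) = 0.  So z_0 = -1.25 is a root, |z_0| = 1.25.
Divide out the factor (1 + 0.8 z) = (1 - z/z0) (since 1/z0 = -0.8):
  P(z) = (1 + 0.8 z)(1 + (-0.45) z + (0.28) z^2)
  [check: z-coef -0.45 - (-0.8) = 0.35; z^2-coef 0.28 - (-0.8)(-0.45) = -0.08; z^3-coef -(-0.8)(0.28) = 0.224.]
Remaining roots from the quadratic factor 1 + (-0.45) z + (0.28) z^2:
  Set 1 + (-0.45) z + (0.28) z^2 = 0, i.e. a z^2 + b z + c = 0 with a = 0.28, b = -0.45, c = 1.
  Discriminant D = b^2 - 4ac = (-0.45)^2 - 4*(0.28)*1 = 0.2025 - (1.12) = -0.9175.
  D < 0, so the roots are the complex-conjugate pair z = (-b +/- i sqrt(-D)) / (2a) = 0.8036 +/- 1.7105i.
  For a conjugate pair |z|^2 = z * conj(z) = (product of roots) = c/a = 1/(0.28) = 3.571429, so |z| = sqrt(3.571429) = 1.8898 for both roots.
Moduli of all roots: 1.2500, 1.8898, 1.8898.
All moduli strictly greater than 1? Yes.
Verdict: Stationary.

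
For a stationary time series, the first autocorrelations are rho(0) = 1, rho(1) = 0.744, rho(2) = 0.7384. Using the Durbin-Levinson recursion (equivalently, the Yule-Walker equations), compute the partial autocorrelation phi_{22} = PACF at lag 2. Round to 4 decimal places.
\phi_{22} = 0.4141

The PACF at lag k is phi_{kk}, the last component of the solution
to the Yule-Walker system G_k phi = r_k where
  (G_k)_{ij} = rho(|i - j|), (r_k)_i = rho(i), i,j = 1..k.
Equivalently, Durbin-Levinson gives phi_{kk} iteratively:
  phi_{11} = rho(1)
  phi_{kk} = [rho(k) - sum_{j=1..k-1} phi_{k-1,j} rho(k-j)]
            / [1 - sum_{j=1..k-1} phi_{k-1,j} rho(j)],
  phi_{k,j} = phi_{k-1,j} - phi_{kk} phi_{k-1,k-j},  j = 1..k-1.
Step k = 1:
  phi_11 = rho(1) = 0.744.
Step k = 2:
  phi_22 = [rho(2) - phi_11 rho(1)] / [1 - phi_11 rho(1)] = [0.7384 - (0.744)(0.744)] / [1 - (0.744)(0.744)]
         = 0.184864 / 0.446464 = 0.4141.
Therefore phi_{22} = 0.4141.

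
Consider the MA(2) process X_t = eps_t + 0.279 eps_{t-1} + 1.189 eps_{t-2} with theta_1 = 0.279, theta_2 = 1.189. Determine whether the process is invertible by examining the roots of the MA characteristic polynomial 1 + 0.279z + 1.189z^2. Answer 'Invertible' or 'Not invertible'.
\text{Not invertible}

The MA(q) characteristic polynomial is P(z) = 1 + 0.279z + 1.189z^2.
Invertibility requires all roots to lie outside the unit circle, i.e. |z| > 1 for every root.
Set 1 + (0.279) z + (1.189) z^2 = 0, i.e. a z^2 + b z + c = 0 with a = 1.189, b = 0.279, c = 1.
Discriminant D = b^2 - 4ac = (0.279)^2 - 4*(1.189)*1 = 0.077841 - (4.756) = -4.678159.
D < 0, so the roots are the complex-conjugate pair z = (-b +/- i sqrt(-D)) / (2a) = -0.1173 +/- 0.9095i.
For a conjugate pair |z|^2 = z * conj(z) = (product of roots) = c/a = 1/(1.189) = 0.841043, so |z| = sqrt(0.841043) = 0.9171 for both roots.
Moduli of all roots: 0.9171, 0.9171.
All moduli strictly greater than 1? No.
Verdict: Not invertible.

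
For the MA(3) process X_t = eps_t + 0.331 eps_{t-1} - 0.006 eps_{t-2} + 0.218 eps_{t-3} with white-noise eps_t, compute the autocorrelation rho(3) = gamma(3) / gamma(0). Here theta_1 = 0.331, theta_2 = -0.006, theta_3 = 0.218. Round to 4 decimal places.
\rho(3) = 0.1884

For an MA(q) process with theta_0 = 1, the autocovariance is
  gamma(k) = sigma^2 * sum_{i=0..q-k} theta_i * theta_{i+k},
and rho(k) = gamma(k) / gamma(0). Sigma^2 cancels.
  numerator   = (1)*(0.218) = 0.218.
  denominator = (1)^2 + (0.331)^2 + (-0.006)^2 + (0.218)^2 = 1.157121.
  rho(3) = 0.218 / 1.157121 = 0.1884.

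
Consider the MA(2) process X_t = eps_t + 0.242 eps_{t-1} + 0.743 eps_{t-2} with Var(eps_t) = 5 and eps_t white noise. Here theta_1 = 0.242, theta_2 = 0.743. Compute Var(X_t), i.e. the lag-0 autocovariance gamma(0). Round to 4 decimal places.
\gamma(0) = 8.0531

For an MA(q) process X_t = eps_t + sum_i theta_i eps_{t-i} with
Var(eps_t) = sigma^2, the variance is
  gamma(0) = sigma^2 * (1 + sum_i theta_i^2).
  sum_i theta_i^2 = (0.242)^2 + (0.743)^2 = 0.058564 + 0.552049 = 0.610613.
  gamma(0) = 5 * (1 + 0.610613) = 5 * 1.610613 = 8.053065, which rounds to 8.0531.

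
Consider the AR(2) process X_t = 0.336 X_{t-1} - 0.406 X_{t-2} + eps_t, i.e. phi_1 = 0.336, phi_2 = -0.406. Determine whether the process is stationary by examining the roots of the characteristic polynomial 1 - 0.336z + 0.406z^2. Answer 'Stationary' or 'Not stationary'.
\text{Stationary}

The AR(p) characteristic polynomial is P(z) = 1 - 0.336z + 0.406z^2.
Stationarity requires all roots to lie outside the unit circle, i.e. |z| > 1 for every root.
Set 1 + (-0.336) z + (0.406) z^2 = 0, i.e. a z^2 + b z + c = 0 with a = 0.406, b = -0.336, c = 1.
Discriminant D = b^2 - 4ac = (-0.336)^2 - 4*(0.406)*1 = 0.112896 - (1.624) = -1.511104.
D < 0, so the roots are the complex-conjugate pair z = (-b +/- i sqrt(-D)) / (2a) = 0.4138 +/- 1.5139i.
For a conjugate pair |z|^2 = z * conj(z) = (product of roots) = c/a = 1/(0.406) = 2.463054, so |z| = sqrt(2.463054) = 1.5694 for both roots.
Moduli of all roots: 1.5694, 1.5694.
All moduli strictly greater than 1? Yes.
Verdict: Stationary.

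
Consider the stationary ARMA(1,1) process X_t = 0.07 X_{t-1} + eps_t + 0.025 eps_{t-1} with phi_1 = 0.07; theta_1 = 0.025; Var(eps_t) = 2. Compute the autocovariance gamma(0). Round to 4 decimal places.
\gamma(0) = 2.0181

Multiply the model equation by X_{t-k} and take expectations. With theta_0 = psi_0 = 1 and psi_j the MA(infinity) weights, this gives
  gamma(k) - sum_i phi_i gamma(k-i) = c_k,
  c_k = sigma^2 * sum_{j=k..q} theta_j psi_{j-k}   (c_k = 0 for k > q),
using gamma(-m) = gamma(m).
psi-weights needed (psi_j = theta_j + sum_i phi_i psi_{j-i}):
  psi_1 = theta_1 + phi_1 = 0.025 + (0.07) = 0.095
Right-hand sides:
  c_0 = sigma^2 (1 + theta_1 psi_1) = 2 * (1 + (0.025)(0.095)) = 2 * 1.002375 = 2.00475
  c_1 = sigma^2 theta_1 = 2 * (0.025) = 0.05
  c_2 = 0
Equations for k = 0 and k = 1 (AR order 1):
  gamma(0) = phi_1 gamma(1) + c_0
  gamma(1) = phi_1 gamma(0) + c_1
Substituting the second into the first: gamma(0) (1 - phi_1^2) = c_0 + phi_1 c_1, so
  gamma(0) = (c_0 + phi_1 c_1) / (1 - phi_1^2) = (2.00475 + (0.07)(0.05)) / (1 - (0.07)^2) = 2.00825 / 0.9951 = 2.018139.
Therefore gamma(0) = 2.0181 (to 4 decimal places).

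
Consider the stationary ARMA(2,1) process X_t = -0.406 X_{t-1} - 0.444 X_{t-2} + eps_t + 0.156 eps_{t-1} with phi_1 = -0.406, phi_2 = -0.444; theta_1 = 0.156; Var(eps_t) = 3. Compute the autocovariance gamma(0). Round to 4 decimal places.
\gamma(0) = 3.8002

Multiply the model equation by X_{t-k} and take expectations. With theta_0 = psi_0 = 1 and psi_j the MA(infinity) weights, this gives
  gamma(k) - sum_i phi_i gamma(k-i) = c_k,
  c_k = sigma^2 * sum_{j=k..q} theta_j psi_{j-k}   (c_k = 0 for k > q),
using gamma(-m) = gamma(m).
psi-weights needed (psi_j = theta_j + sum_i phi_i psi_{j-i}):
  psi_1 = theta_1 + phi_1 = 0.156 + (-0.406) = -0.25
Right-hand sides:
  c_0 = sigma^2 (1 + theta_1 psi_1) = 3 * (1 + (0.156)(-0.25)) = 3 * 0.961 = 2.883
  c_1 = sigma^2 theta_1 = 3 * (0.156) = 0.468
  c_2 = 0
Equations for k = 0, 1, 2 (AR order 2, c_2 = 0):
  (E0) gamma(0) = phi_1 gamma(1) + phi_2 gamma(2) + c_0
  (E1) gamma(1) = phi_1 gamma(0) + phi_2 gamma(1) + c_1
  (E2) gamma(2) = phi_1 gamma(1) + phi_2 gamma(0)
From (E1): gamma(1) = A gamma(0) + B with
  A = phi_1 / (1 - phi_2) = -0.406 / 1.444 = -0.281163,   B = c_1 / (1 - phi_2) = 0.468 / 1.444 = 0.3241.
Insert (E2) into (E0): gamma(0) (1 - phi_2^2) = phi_1 (1 + phi_2) gamma(1) + c_0.
  phi_1 (1 + phi_2) = (-0.406)(0.556) = -0.225736,   1 - phi_2^2 = 0.802864.
Replace gamma(1) by A gamma(0) + B and collect gamma(0):
  gamma(0) [0.802864 - (-0.225736)(-0.281163)] = (-0.225736)(0.3241) + 2.883
  gamma(0) * 0.739395 = 2.809839
  gamma(0) = 2.809839 / 0.739395 = 3.800185.
Therefore gamma(0) = 3.8002 (to 4 decimal places).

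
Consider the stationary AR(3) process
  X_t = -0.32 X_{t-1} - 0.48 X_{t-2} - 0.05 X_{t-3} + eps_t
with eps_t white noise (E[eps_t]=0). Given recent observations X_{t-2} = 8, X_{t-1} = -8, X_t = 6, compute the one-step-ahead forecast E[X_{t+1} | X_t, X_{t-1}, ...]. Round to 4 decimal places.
E[X_{t+1} \mid \mathcal F_t] = 1.5200

For an AR(p) model X_t = c + sum_i phi_i X_{t-i} + eps_t, the
one-step-ahead conditional mean is
  E[X_{t+1} | X_t, ...] = c + sum_i phi_i X_{t+1-i}.
Substitute known values:
  E[X_{t+1} | ...] = (-0.32) * (6) + (-0.48) * (-8) + (-0.05) * (8)
                   = 1.5200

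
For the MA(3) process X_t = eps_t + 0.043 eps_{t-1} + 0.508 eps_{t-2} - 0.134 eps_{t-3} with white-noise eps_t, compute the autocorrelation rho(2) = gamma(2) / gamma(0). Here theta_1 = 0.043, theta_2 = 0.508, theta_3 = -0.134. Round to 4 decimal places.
\rho(2) = 0.3930

For an MA(q) process with theta_0 = 1, the autocovariance is
  gamma(k) = sigma^2 * sum_{i=0..q-k} theta_i * theta_{i+k},
and rho(k) = gamma(k) / gamma(0). Sigma^2 cancels.
  numerator   = (1)*(0.508) + (0.043)*(-0.134) = 0.502238.
  denominator = (1)^2 + (0.043)^2 + (0.508)^2 + (-0.134)^2 = 1.277869.
  rho(2) = 0.502238 / 1.277869 = 0.3930.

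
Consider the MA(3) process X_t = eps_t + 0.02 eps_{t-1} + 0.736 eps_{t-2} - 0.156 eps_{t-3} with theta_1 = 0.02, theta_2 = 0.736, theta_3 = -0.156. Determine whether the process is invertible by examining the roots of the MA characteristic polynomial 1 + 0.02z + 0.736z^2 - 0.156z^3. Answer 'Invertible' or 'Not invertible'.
\text{Invertible}

The MA(q) characteristic polynomial is P(z) = 1 + 0.02z + 0.736z^2 - 0.156z^3.
Invertibility requires all roots to lie outside the unit circle, i.e. |z| > 1 for every root.
Degree 3: look for a simple real root z0 first, then factor out (1 - z/z0) and solve the remaining quadratic.
Testing z0 = 5: P(5) = 1 + (0.02)(5) + (0.736)(5)^2 + (-0.156)(5)^3
  = 1 + (0.1) + (18.4) + (-19.5) = 0.  So z_0 = 5 is a root, |z_0| = 5.
Divide out the factor (1 - 0.2 z) = (1 - z/z0) (since 1/z0 = 0.2):
  P(z) = (1 - 0.2 z)(1 + (0.22) z + (0.78) z^2)
  [check: z-coef 0.22 - (0.2) = 0.02; z^2-coef 0.78 - (0.2)(0.22) = 0.736; z^3-coef -(0.2)(0.78) = -0.156.]
Remaining roots from the quadratic factor 1 + (0.22) z + (0.78) z^2:
  Set 1 + (0.22) z + (0.78) z^2 = 0, i.e. a z^2 + b z + c = 0 with a = 0.78, b = 0.22, c = 1.
  Discriminant D = b^2 - 4ac = (0.22)^2 - 4*(0.78)*1 = 0.0484 - (3.12) = -3.0716.
  D < 0, so the roots are the complex-conjugate pair z = (-b +/- i sqrt(-D)) / (2a) = -0.141 +/- 1.1235i.
  For a conjugate pair |z|^2 = z * conj(z) = (product of roots) = c/a = 1/(0.78) = 1.282051, so |z| = sqrt(1.282051) = 1.1323 for both roots.
Moduli of all roots: 5.0000, 1.1323, 1.1323.
All moduli strictly greater than 1? Yes.
Verdict: Invertible.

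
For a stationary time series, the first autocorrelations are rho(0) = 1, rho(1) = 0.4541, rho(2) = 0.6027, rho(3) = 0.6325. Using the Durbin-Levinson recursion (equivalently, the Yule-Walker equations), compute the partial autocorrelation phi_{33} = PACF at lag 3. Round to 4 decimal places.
\phi_{33} = 0.4510

The PACF at lag k is phi_{kk}, the last component of the solution
to the Yule-Walker system G_k phi = r_k where
  (G_k)_{ij} = rho(|i - j|), (r_k)_i = rho(i), i,j = 1..k.
Equivalently, Durbin-Levinson gives phi_{kk} iteratively:
  phi_{11} = rho(1)
  phi_{kk} = [rho(k) - sum_{j=1..k-1} phi_{k-1,j} rho(k-j)]
            / [1 - sum_{j=1..k-1} phi_{k-1,j} rho(j)],
  phi_{k,j} = phi_{k-1,j} - phi_{kk} phi_{k-1,k-j},  j = 1..k-1.
Step k = 1:
  phi_11 = rho(1) = 0.4541.
Step k = 2:
  phi_22 = [rho(2) - phi_11 rho(1)] / [1 - phi_11 rho(1)] = [0.6027 - (0.4541)(0.4541)] / [1 - (0.4541)(0.4541)]
         = 0.39649319 / 0.79379319 = 0.499492.
  Update: phi_21 = phi_11 - phi_22 phi_11 = 0.4541 - (0.499492)(0.4541) = 0.227281.
Step k = 3:
  phi_33 = [rho(3) - phi_21 rho(2) - phi_22 rho(1)] / [1 - phi_21 rho(1) - phi_22 rho(2)]
    numerator   = 0.6325 - (0.227281)(0.6027) - (0.499492)(0.4541) = 0.26869865
    denominator = 1 - (0.227281)(0.4541) - (0.499492)(0.6027) = 0.59574809
  phi_33 = 0.26869865 / 0.59574809 = 0.451.
Therefore phi_{33} = 0.4510.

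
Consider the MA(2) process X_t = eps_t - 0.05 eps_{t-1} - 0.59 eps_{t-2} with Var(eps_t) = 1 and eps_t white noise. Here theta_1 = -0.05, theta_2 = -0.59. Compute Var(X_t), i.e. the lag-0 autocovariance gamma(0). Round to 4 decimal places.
\gamma(0) = 1.3506

For an MA(q) process X_t = eps_t + sum_i theta_i eps_{t-i} with
Var(eps_t) = sigma^2, the variance is
  gamma(0) = sigma^2 * (1 + sum_i theta_i^2).
  sum_i theta_i^2 = (-0.05)^2 + (-0.59)^2 = 0.0025 + 0.3481 = 0.3506.
  gamma(0) = 1 * (1 + 0.3506) = 1 * 1.3506 = 1.3506.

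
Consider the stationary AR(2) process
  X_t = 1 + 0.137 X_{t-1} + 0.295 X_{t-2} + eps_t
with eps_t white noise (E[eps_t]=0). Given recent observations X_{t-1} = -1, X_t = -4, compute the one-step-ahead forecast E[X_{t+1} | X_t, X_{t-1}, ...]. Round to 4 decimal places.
E[X_{t+1} \mid \mathcal F_t] = 0.1570

For an AR(p) model X_t = c + sum_i phi_i X_{t-i} + eps_t, the
one-step-ahead conditional mean is
  E[X_{t+1} | X_t, ...] = c + sum_i phi_i X_{t+1-i}.
Substitute known values:
  E[X_{t+1} | ...] = 1 + (0.137) * (-4) + (0.295) * (-1)
                   = 0.1570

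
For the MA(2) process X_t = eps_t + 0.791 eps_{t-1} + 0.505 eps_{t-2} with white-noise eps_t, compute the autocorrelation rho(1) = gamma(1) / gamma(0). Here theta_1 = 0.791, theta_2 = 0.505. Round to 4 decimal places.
\rho(1) = 0.6330

For an MA(q) process with theta_0 = 1, the autocovariance is
  gamma(k) = sigma^2 * sum_{i=0..q-k} theta_i * theta_{i+k},
and rho(k) = gamma(k) / gamma(0). Sigma^2 cancels.
  numerator   = (1)*(0.791) + (0.791)*(0.505) = 1.190455.
  denominator = (1)^2 + (0.791)^2 + (0.505)^2 = 1.880706.
  rho(1) = 1.190455 / 1.880706 = 0.6330.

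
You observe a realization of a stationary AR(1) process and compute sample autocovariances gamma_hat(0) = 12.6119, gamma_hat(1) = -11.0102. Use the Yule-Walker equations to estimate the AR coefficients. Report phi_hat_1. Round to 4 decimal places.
\hat\phi_{1} = -0.8730

The Yule-Walker equations for an AR(p) process read, in matrix form,
  Gamma_p phi = r_p,   with   (Gamma_p)_{ij} = gamma(|i - j|),
                       (r_p)_i = gamma(i),   i,j = 1..p.
Substitute the sample gammas (Toeplitz matrix and right-hand side of size 1):
  Gamma_p = [[12.6119]]
  r_p     = [-11.0102]
With p = 1 this is the single equation gamma(0) phi_1 = gamma(1):
  phi_hat_1 = gamma(1) / gamma(0) = -11.0102 / 12.6119 = -0.8730.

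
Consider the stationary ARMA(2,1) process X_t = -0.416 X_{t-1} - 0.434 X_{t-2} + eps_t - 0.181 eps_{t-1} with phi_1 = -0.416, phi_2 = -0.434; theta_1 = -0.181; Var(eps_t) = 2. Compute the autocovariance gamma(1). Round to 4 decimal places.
\gamma(1) = -1.1405

Multiply the model equation by X_{t-k} and take expectations. With theta_0 = psi_0 = 1 and psi_j the MA(infinity) weights, this gives
  gamma(k) - sum_i phi_i gamma(k-i) = c_k,
  c_k = sigma^2 * sum_{j=k..q} theta_j psi_{j-k}   (c_k = 0 for k > q),
using gamma(-m) = gamma(m).
psi-weights needed (psi_j = theta_j + sum_i phi_i psi_{j-i}):
  psi_1 = theta_1 + phi_1 = -0.181 + (-0.416) = -0.597
Right-hand sides:
  c_0 = sigma^2 (1 + theta_1 psi_1) = 2 * (1 + (-0.181)(-0.597)) = 2 * 1.108057 = 2.216114
  c_1 = sigma^2 theta_1 = 2 * (-0.181) = -0.362
  c_2 = 0
Equations for k = 0, 1, 2 (AR order 2, c_2 = 0):
  (E0) gamma(0) = phi_1 gamma(1) + phi_2 gamma(2) + c_0
  (E1) gamma(1) = phi_1 gamma(0) + phi_2 gamma(1) + c_1
  (E2) gamma(2) = phi_1 gamma(1) + phi_2 gamma(0)
From (E1): gamma(1) = A gamma(0) + B with
  A = phi_1 / (1 - phi_2) = -0.416 / 1.434 = -0.290098,   B = c_1 / (1 - phi_2) = -0.362 / 1.434 = -0.252441.
Insert (E2) into (E0): gamma(0) (1 - phi_2^2) = phi_1 (1 + phi_2) gamma(1) + c_0.
  phi_1 (1 + phi_2) = (-0.416)(0.566) = -0.235456,   1 - phi_2^2 = 0.811644.
Replace gamma(1) by A gamma(0) + B and collect gamma(0):
  gamma(0) [0.811644 - (-0.235456)(-0.290098)] = (-0.235456)(-0.252441) + 2.216114
  gamma(0) * 0.743339 = 2.275553
  gamma(0) = 2.275553 / 0.743339 = 3.061259.
  gamma(1) = A gamma(0) + B = (-0.290098)(3.061259) + (-0.252441) = -1.140505.
Therefore gamma(1) = -1.1405 (to 4 decimal places).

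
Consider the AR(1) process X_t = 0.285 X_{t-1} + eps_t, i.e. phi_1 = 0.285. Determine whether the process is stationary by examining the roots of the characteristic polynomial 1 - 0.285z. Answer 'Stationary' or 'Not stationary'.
\text{Stationary}

The AR(p) characteristic polynomial is P(z) = 1 - 0.285z.
Stationarity requires all roots to lie outside the unit circle, i.e. |z| > 1 for every root.
This is linear in z: 1 + (-0.285) z = 0  =>  z = -1/(-0.285) = 3.508772,  |z| = 3.508772.
Moduli of all roots: 3.5088.
All moduli strictly greater than 1? Yes.
Verdict: Stationary.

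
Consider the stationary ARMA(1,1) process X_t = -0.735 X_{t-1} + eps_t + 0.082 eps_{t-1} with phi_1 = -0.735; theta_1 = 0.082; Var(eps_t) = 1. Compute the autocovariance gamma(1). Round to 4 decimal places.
\gamma(1) = -1.3347

Multiply the model equation by X_{t-k} and take expectations. With theta_0 = psi_0 = 1 and psi_j the MA(infinity) weights, this gives
  gamma(k) - sum_i phi_i gamma(k-i) = c_k,
  c_k = sigma^2 * sum_{j=k..q} theta_j psi_{j-k}   (c_k = 0 for k > q),
using gamma(-m) = gamma(m).
psi-weights needed (psi_j = theta_j + sum_i phi_i psi_{j-i}):
  psi_1 = theta_1 + phi_1 = 0.082 + (-0.735) = -0.653
Right-hand sides:
  c_0 = sigma^2 (1 + theta_1 psi_1) = 1 * (1 + (0.082)(-0.653)) = 1 * 0.946454 = 0.946454
  c_1 = sigma^2 theta_1 = 1 * (0.082) = 0.082
  c_2 = 0
Equations for k = 0 and k = 1 (AR order 1):
  gamma(0) = phi_1 gamma(1) + c_0
  gamma(1) = phi_1 gamma(0) + c_1
Substituting the second into the first: gamma(0) (1 - phi_1^2) = c_0 + phi_1 c_1, so
  gamma(0) = (c_0 + phi_1 c_1) / (1 - phi_1^2) = (0.946454 + (-0.735)(0.082)) / (1 - (-0.735)^2) = 0.886184 / 0.459775 = 1.92743.
  gamma(1) = phi_1 gamma(0) + c_1 = (-0.735)(1.92743) + (0.082) = -1.334661.
Therefore gamma(1) = -1.3347 (to 4 decimal places).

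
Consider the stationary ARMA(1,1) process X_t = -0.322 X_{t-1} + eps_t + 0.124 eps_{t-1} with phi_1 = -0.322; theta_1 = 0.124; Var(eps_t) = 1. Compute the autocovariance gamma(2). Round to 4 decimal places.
\gamma(2) = 0.0683

Multiply the model equation by X_{t-k} and take expectations. With theta_0 = psi_0 = 1 and psi_j the MA(infinity) weights, this gives
  gamma(k) - sum_i phi_i gamma(k-i) = c_k,
  c_k = sigma^2 * sum_{j=k..q} theta_j psi_{j-k}   (c_k = 0 for k > q),
using gamma(-m) = gamma(m).
psi-weights needed (psi_j = theta_j + sum_i phi_i psi_{j-i}):
  psi_1 = theta_1 + phi_1 = 0.124 + (-0.322) = -0.198
Right-hand sides:
  c_0 = sigma^2 (1 + theta_1 psi_1) = 1 * (1 + (0.124)(-0.198)) = 1 * 0.975448 = 0.975448
  c_1 = sigma^2 theta_1 = 1 * (0.124) = 0.124
  c_2 = 0
Equations for k = 0 and k = 1 (AR order 1):
  gamma(0) = phi_1 gamma(1) + c_0
  gamma(1) = phi_1 gamma(0) + c_1
Substituting the second into the first: gamma(0) (1 - phi_1^2) = c_0 + phi_1 c_1, so
  gamma(0) = (c_0 + phi_1 c_1) / (1 - phi_1^2) = (0.975448 + (-0.322)(0.124)) / (1 - (-0.322)^2) = 0.93552 / 0.896316 = 1.043739.
  gamma(1) = phi_1 gamma(0) + c_1 = (-0.322)(1.043739) + (0.124) = -0.212084.
For k = 2 (> q): gamma(2) = phi_1 gamma(1) = (-0.322)(-0.212084) = 0.068291.
Therefore gamma(2) = 0.0683 (to 4 decimal places).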